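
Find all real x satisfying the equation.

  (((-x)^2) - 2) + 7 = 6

Step 1. [(((-x)^2) - 2) + 7 = 6] 7 comes off first (subtract 7) ⇒ sub: ((-x)^2) - 2 = -1.
Step 2. [((-x)^2) - 2 = -1] 2 comes off first (add 2) ⇒ sub: (-x)^2 = 1.
Step 3. [(-x)^2 = 1] LHS squared, RHS 1 ≥ 0: apply √ (±), so sqrt: -x = 1 or -1.
Step 4. [-x = 1 or -1] flip signs both sides, so neg: x = -1 or 1.

Answer: x ∈ {-1, 1}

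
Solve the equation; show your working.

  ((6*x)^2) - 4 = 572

Step 1. [((6*x)^2) - 4 = 572] peel the -4: add 4 from each side. So sub: (6*x)^2 = 576.
Step 2. [(6*x)^2 = 576] √ both sides: 576 ≥ 0 gives two branches ⇒ sqrt: 6*x = 24 or -24.
Step 3. [6*x = 24 or -24] leading coefficient 6: divide by 6. So div: x = 4 or -4.

Answer: x ∈ {-4, 4}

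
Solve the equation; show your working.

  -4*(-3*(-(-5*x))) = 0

Step 1. [-4*(-3*(-(-5*x))) = 0] LHS = -4·(…); ÷-4 both sides. So div: -3*(-(-5*x)) = 0.
Step 2. [-3*(-(-5*x)) = 0] leading coefficient -3: divide by -3, so div: -(-5*x) = 0.
Step 3. [-(-5*x) = 0] LHS negated; negate both sides. So neg: -5*x = 0.
Step 4. [-5*x = 0] leading coefficient -5: divide by -5 ⇒ div: x = 0.

Answer: x ∈ {0}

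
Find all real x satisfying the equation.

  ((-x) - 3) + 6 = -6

Step 1. [((-x) - 3) + 6 = -6] peel the +6: subtract 6 from each side. So sub: (-x) - 3 = -12.
Step 2. [(-x) - 3 = -12] the outer -3 inverts by adding 3, so sub: -x = -9.
Step 3. [-x = -9] leading − — multiply by −1 ⇒ neg: x = 9.

Answer: x ∈ {9}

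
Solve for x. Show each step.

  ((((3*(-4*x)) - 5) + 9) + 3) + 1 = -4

Step 1. [((((3*(-4*x)) - 5) + 9) + 3) + 1 = -4] +1 is outermost — subtract 1 both sides, so sub: (((3*(-4*x)) - 5) + 9) + 3 = -5.
Step 2. [(((3*(-4*x)) - 5) + 9) + 3 = -5] 3 comes off first (subtract 3) ⇒ sub: ((3*(-4*x)) - 5) + 9 = -8.
Step 3. [((3*(-4*x)) - 5) + 9 = -8] peel the +9: subtract 9 from each side, so sub: (3*(-4*x)) - 5 = -17.
Step 4. [(3*(-4*x)) - 5 = -17] peel the -5: add 5 from each side ⇒ sub: 3*(-4*x) = -12.
Step 5. [3*(-4*x) = -12] 3·(inner) — divide through by 3, so div: -4*x = -4.
Step 6. [-4*x = -4] LHS = -4·(…); ÷-4 both sides. So div: x = 1.

Answer: x ∈ {1}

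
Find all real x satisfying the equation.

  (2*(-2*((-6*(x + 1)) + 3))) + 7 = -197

Step 1. [(2*(-2*((-6*(x + 1)) + 3))) + 7 = -197] peel the +7: subtract 7 from each side, so sub: 2*(-2*((-6*(x + 1)) + 3)) = -204.
Step 2. [2*(-2*((-6*(x + 1)) + 3)) = -204] divide by the outer 2, so div: -2*((-6*(x + 1)) + 3) = -102.
Step 3. [-2*((-6*(x + 1)) + 3) = -102] -2·(inner) — divide through by -2. So div: (-6*(x + 1)) + 3 = 51.
Step 4. [(-6*(x + 1)) + 3 = 51] 3 comes off first (subtract 3), so sub: -6*(x + 1) = 48.
Step 5. [-6*(x + 1) = 48] LHS = -6·(…); ÷-6 both sides, so div: x + 1 = -8.
Step 6. [x + 1 = -8] +1 is outermost — subtract 1 both sides. So sub: x = -9.

Answer: x ∈ {-9}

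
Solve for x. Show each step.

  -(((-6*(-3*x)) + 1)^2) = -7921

Step 1. [-(((-6*(-3*x)) + 1)^2) = -7921] flip signs both sides, so neg: ((-6*(-3*x)) + 1)^2 = 7921.
Step 2. [((-6*(-3*x)) + 1)^2 = 7921] 7921 ≥ 0, LHS is (·)² — take ±√. So sqrt: (-6*(-3*x)) + 1 = 89 or -89.
Step 3. [(-6*(-3*x)) + 1 = 89 or -89] subtract 1: x sits inside (… + 1). So sub: -6*(-3*x) = 88 or -90.
Step 4. [-6*(-3*x) = 88 or -90] leading coefficient -6: divide by -6, so div: -3*x = -44/3 or 15.
Step 5. [-3*x = -44/3 or 15] leading coefficient -3: divide by -3 ⇒ div: x = 44/9 or -5.

Answer: x ∈ {-5, 44/9}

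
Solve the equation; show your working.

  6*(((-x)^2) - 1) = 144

Step 1. [6*(((-x)^2) - 1) = 144] divide by the outer 6, so div: ((-x)^2) - 1 = 24.
Step 2. [((-x)^2) - 1 = 24] 1 comes off first (add 1), so sub: (-x)^2 = 25.
Step 3. [(-x)^2 = 25] 25 ≥ 0, LHS is (·)² — take ±√, so sqrt: -x = 5 or -5.
Step 4. [-x = 5 or -5] leading − — multiply by −1. So neg: x = -5 or 5.

Answer: x ∈ {-5, 5}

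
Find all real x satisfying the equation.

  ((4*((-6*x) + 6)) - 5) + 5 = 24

Step 1. [((4*((-6*x) + 6)) - 5) + 5 = 24] the outer +5 inverts by subtracting 5 ⇒ sub: (4*((-6*x) + 6)) - 5 = 19.
Step 2. [(4*((-6*x) + 6)) - 5 = 19] -5 is outermost — add 5 both sides, so sub: 4*((-6*x) + 6) = 24.
Step 3. [4*((-6*x) + 6) = 24] 4 out front; divide by 4 ⇒ div: (-6*x) + 6 = 6.
Step 4. [(-6*x) + 6 = 6] -6 divides every term; factor it out. So factor: x - 1 = -1.
Step 5. [x - 1 = -1] the outer -1 inverts by adding 1 ⇒ sub: x = 0.

Answer: x ∈ {0}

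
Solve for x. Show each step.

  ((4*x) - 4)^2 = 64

Step 1. [((4*x) - 4)^2 = 64] LHS squared, RHS 64 ≥ 0: apply √ (±) ⇒ sqrt: (4*x) - 4 = 8 or -8.
Step 2. [(4*x) - 4 = 8 or -8] 4 divides every term; factor it out ⇒ factor: x - 1 = 2 or -2.
Step 3. [x - 1 = 2 or -2] -1 is outermost — add 1 both sides. So sub: x = 3 or -1.

Answer: x ∈ {-1, 3}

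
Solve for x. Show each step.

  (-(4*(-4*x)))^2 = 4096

Step 1. [(-(4*(-4*x)))^2 = 4096] 4096 ≥ 0, LHS is (·)² — take ±√. So sqrt: -(4*(-4*x)) = 64 or -64.
Step 2. [-(4*(-4*x)) = 64 or -64] leading − — multiply by −1 ⇒ neg: 4*(-4*x) = -64 or 64.
Step 3. [4*(-4*x) = -64 or 64] 4 out front; divide by 4, so div: -4*x = -16 or 16.
Step 4. [-4*x = -16 or 16] divide by the outer -4 ⇒ div: x = 4 or -4.

Answer: x ∈ {-4, 4}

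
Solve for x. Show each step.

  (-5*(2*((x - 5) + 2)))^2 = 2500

Step 1. [(-5*(2*((x - 5) + 2)))^2 = 2500] 2500 ≥ 0, LHS is (·)² — take ±√ ⇒ sqrt: -5*(2*((x - 5) + 2)) = 50 or -50.
Step 2. [-5*(2*((x - 5) + 2)) = 50 or -50] -5 out front; divide by -5. So div: 2*((x - 5) + 2) = -10 or 10.
Step 3. [2*((x - 5) + 2) = -10 or 10] leading coefficient 2: divide by 2. So div: (x - 5) + 2 = -5 or 5.
Step 4. [(x - 5) + 2 = -5 or 5] +2 is outermost — subtract 2 both sides. So sub: x - 5 = -7 or 3.
Step 5. [x - 5 = -7 or 3] -5 is outermost — add 5 both sides ⇒ sub: x = -2 or 8.

Answer: x ∈ {-2, 8}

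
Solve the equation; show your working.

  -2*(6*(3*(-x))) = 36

Step 1. [-2*(6*(3*(-x))) = 36] LHS = -2·(…); ÷-2 both sides. So div: 6*(3*(-x)) = -18.
Step 2. [6*(3*(-x)) = -18] 6·(inner) — divide through by 6, so div: 3*(-x) = -3.
Step 3. [3*(-x) = -3] leading coefficient 3: divide by 3 ⇒ div: -x = -1.
Step 4. [-x = -1] flip signs both sides. So neg: x = 1.

Answer: x ∈ {1}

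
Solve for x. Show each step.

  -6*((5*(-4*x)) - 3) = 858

Step 1. [-6*((5*(-4*x)) - 3) = 858] LHS = -6·(…); ÷-6 both sides, so div: (5*(-4*x)) - 3 = -143.
Step 2. [(5*(-4*x)) - 3 = -143] peel the -3: add 3 from each side ⇒ sub: 5*(-4*x) = -140.
Step 3. [5*(-4*x) = -140] 5·(inner) — divide through by 5, so div: -4*x = -28.
Step 4. [-4*x = -28] -4·(inner) — divide through by -4 ⇒ div: x = 7.

Answer: x ∈ {7}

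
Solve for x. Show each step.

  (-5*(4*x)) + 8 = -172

Step 1. [(-5*(4*x)) + 8 = -172] the outer +8 inverts by subtracting 8, so sub: -5*(4*x) = -180.
Step 2. [-5*(4*x) = -180] leading coefficient -5: divide by -5 ⇒ div: 4*x = 36.
Step 3. [4*x = 36] 4·(inner) — divide through by 4. So div: x = 9.

Answer: x ∈ {9}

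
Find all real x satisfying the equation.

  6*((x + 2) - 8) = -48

Step 1. [6*((x + 2) - 8) = -48] 6 out front; divide by 6 ⇒ div: (x + 2) - 8 = -8.
Step 2. [(x + 2) - 8 = -8] the outer -8 inverts by adding 8. So sub: x + 2 = 0.
Step 3. [x + 2 = 0] 2 comes off first (subtract 2), so sub: x = -2.

Answer: x ∈ {-2}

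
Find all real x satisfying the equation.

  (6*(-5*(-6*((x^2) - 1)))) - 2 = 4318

Step 1. [(6*(-5*(-6*((x^2) - 1)))) - 2 = 4318] the outer -2 inverts by adding 2. So sub: 6*(-5*(-6*((x^2) - 1))) = 4320.
Step 2. [6*(-5*(-6*((x^2) - 1))) = 4320] divide by the outer 6 ⇒ div: -5*(-6*((x^2) - 1)) = 720.
Step 3. [-5*(-6*((x^2) - 1)) = 720] -5 out front; divide by -5. So div: -6*((x^2) - 1) = -144.
Step 4. [-6*((x^2) - 1) = -144] divide by the outer -6, so div: (x^2) - 1 = 24.
Step 5. [(x^2) - 1 = 24] peel the -1: add 1 from each side ⇒ sub: x^2 = 25.
Step 6. [x^2 = 25] √ both sides: 25 ≥ 0 gives two branches ⇒ sqrt: x = 5 or -5.

Answer: x ∈ {-5, 5}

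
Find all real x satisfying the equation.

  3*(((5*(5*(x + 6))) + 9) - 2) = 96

Step 1. [3*(((5*(5*(x + 6))) + 9) - 2) = 96] leading coefficient 3: divide by 3 ⇒ div: ((5*(5*(x + 6))) + 9) - 2 = 32.
Step 2. [((5*(5*(x + 6))) + 9) - 2 = 32] add 2: x sits inside (… - 2), so sub: (5*(5*(x + 6))) + 9 = 34.
Step 3. [(5*(5*(x + 6))) + 9 = 34] subtract 9: x sits inside (… + 9), so sub: 5*(5*(x + 6)) = 25.
Step 4. [5*(5*(x + 6)) = 25] LHS = 5·(…); ÷5 both sides ⇒ div: 5*(x + 6) = 5.
Step 5. [5*(x + 6) = 5] divide by the outer 5. So div: x + 6 = 1.
Step 6. [x + 6 = 1] subtract 6: x sits inside (… + 6) ⇒ sub: x = -5.

Answer: x ∈ {-5}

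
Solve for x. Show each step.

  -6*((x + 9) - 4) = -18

Step 1. [-6*((x + 9) - 4) = -18] -6·(inner) — divide through by -6, so div: (x + 9) - 4 = 3.
Step 2. [(x + 9) - 4 = 3] the outer -4 inverts by adding 4 ⇒ sub: x + 9 = 7.
Step 3. [x + 9 = 7] +9 is outermost — subtract 9 both sides ⇒ sub: x = -2.

Answer: x ∈ {-2}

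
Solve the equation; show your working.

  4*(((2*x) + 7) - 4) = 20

Step 1. [4*(((2*x) + 7) - 4) = 20] divide by the outer 4, so div: ((2*x) + 7) - 4 = 5.
Step 2. [((2*x) + 7) - 4 = 5] peel the -4: add 4 from each side, so sub: (2*x) + 7 = 9.
Step 3. [(2*x) + 7 = 9] peel the +7: subtract 7 from each side. So sub: 2*x = 2.
Step 4. [2*x = 2] 2·(inner) — divide through by 2, so div: x = 1.

Answer: x ∈ {1}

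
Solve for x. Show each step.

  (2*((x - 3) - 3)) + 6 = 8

Step 1. [(2*((x - 3) - 3)) + 6 = 8] 2 divides every term; factor it out ⇒ factor: ((x - 3) - 3) + 3 = 4.
Step 2. [((x - 3) - 3) + 3 = 4] the outer +3 inverts by subtracting 3 ⇒ sub: (x - 3) - 3 = 1.
Step 3. [(x - 3) - 3 = 1] 3 comes off first (add 3). So sub: x - 3 = 4.
Step 4. [x - 3 = 4] peel the -3: add 3 from each side, so sub: x = 7.

Answer: x ∈ {7}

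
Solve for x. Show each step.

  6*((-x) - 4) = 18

Step 1. [6*((-x) - 4) = 18] divide by the outer 6, so div: (-x) - 4 = 3.
Step 2. [(-x) - 4 = 3] the outer -4 inverts by adding 4. So sub: -x = 7.
Step 3. [-x = 7] leading − — multiply by −1. So neg: x = -7.

Answer: x ∈ {-7}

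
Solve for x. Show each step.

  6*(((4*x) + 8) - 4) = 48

Step 1. [6*(((4*x) + 8) - 4) = 48] divide by the outer 6. So div: ((4*x) + 8) - 4 = 8.
Step 2. [((4*x) + 8) - 4 = 8] 4 comes off first (add 4). So sub: (4*x) + 8 = 12.
Step 3. [(4*x) + 8 = 12] the outer +8 inverts by subtracting 8. So sub: 4*x = 4.
Step 4. [4*x = 4] divide by the outer 4. So div: x = 1.

Answer: x ∈ {1}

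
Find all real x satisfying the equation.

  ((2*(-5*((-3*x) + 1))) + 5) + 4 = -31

Step 1. [((2*(-5*((-3*x) + 1))) + 5) + 4 = -31] subtract 4: x sits inside (… + 4), so sub: (2*(-5*((-3*x) + 1))) + 5 = -35.
Step 2. [(2*(-5*((-3*x) + 1))) + 5 = -35] subtract 5: x sits inside (… + 5) ⇒ sub: 2*(-5*((-3*x) + 1)) = -40.
Step 3. [2*(-5*((-3*x) + 1)) = -40] leading coefficient 2: divide by 2 ⇒ div: -5*((-3*x) + 1) = -20.
Step 4. [-5*((-3*x) + 1) = -20] divide by the outer -5, so div: (-3*x) + 1 = 4.
Step 5. [(-3*x) + 1 = 4] 1 comes off first (subtract 1) ⇒ sub: -3*x = 3.
Step 6. [-3*x = 3] -3 out front; divide by -3, so div: x = -1.

Answer: x ∈ {-1}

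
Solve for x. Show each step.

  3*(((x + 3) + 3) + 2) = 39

Step 1. [3*(((x + 3) + 3) + 2) = 39] 3 out front; divide by 3, so div: ((x + 3) + 3) + 2 = 13.
Step 2. [((x + 3) + 3) + 2 = 13] 2 comes off first (subtract 2), so sub: (x + 3) + 3 = 11.
Step 3. [(x + 3) + 3 = 11] subtract 3: x sits inside (… + 3). So sub: x + 3 = 8.
Step 4. [x + 3 = 8] 3 comes off first (subtract 3). So sub: x = 5.

Answer: x ∈ {5}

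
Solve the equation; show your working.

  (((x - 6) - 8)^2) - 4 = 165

Step 1. [(((x - 6) - 8)^2) - 4 = 165] add 4: x sits inside (… - 4). So sub: ((x - 6) - 8)^2 = 169.
Step 2. [((x - 6) - 8)^2 = 169] LHS squared, RHS 169 ≥ 0: apply √ (±). So sqrt: (x - 6) - 8 = 13 or -13.
Step 3. [(x - 6) - 8 = 13 or -13] 8 comes off first (add 8). So sub: x - 6 = 21 or -5.
Step 4. [x - 6 = 21 or -5] the outer -6 inverts by adding 6, so sub: x = 27 or 1.

Answer: x ∈ {1, 27}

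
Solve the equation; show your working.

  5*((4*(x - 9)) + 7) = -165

Step 1. [5*((4*(x - 9)) + 7) = -165] LHS = 5·(…); ÷5 both sides ⇒ div: (4*(x - 9)) + 7 = -33.
Step 2. [(4*(x - 9)) + 7 = -33] 7 comes off first (subtract 7) ⇒ sub: 4*(x - 9) = -40.
Step 3. [4*(x - 9) = -40] 4·(inner) — divide through by 4 ⇒ div: x - 9 = -10.
Step 4. [x - 9 = -10] peel the -9: add 9 from each side, so sub: x = -1.

Answer: x ∈ {-1}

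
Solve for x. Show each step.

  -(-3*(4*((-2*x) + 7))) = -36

Step 1. [-(-3*(4*((-2*x) + 7))) = -36] flip signs both sides, so neg: -3*(4*((-2*x) + 7)) = 36.
Step 2. [-3*(4*((-2*x) + 7)) = 36] LHS = -3·(…); ÷-3 both sides, so div: 4*((-2*x) + 7) = -12.
Step 3. [4*((-2*x) + 7) = -12] 4 out front; divide by 4. So div: (-2*x) + 7 = -3.
Step 4. [(-2*x) + 7 = -3] subtract 7: x sits inside (… + 7). So sub: -2*x = -10.
Step 5. [-2*x = -10] -2 out front; divide by -2. So div: x = 5.

Answer: x ∈ {5}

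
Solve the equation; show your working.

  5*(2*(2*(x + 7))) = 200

Step 1. [5*(2*(2*(x + 7))) = 200] leading coefficient 5: divide by 5 ⇒ div: 2*(2*(x + 7)) = 40.
Step 2. [2*(2*(x + 7)) = 40] 2 out front; divide by 2. So div: 2*(x + 7) = 20.
Step 3. [2*(x + 7) = 20] leading coefficient 2: divide by 2 ⇒ div: x + 7 = 10.
Step 4. [x + 7 = 10] subtract 7: x sits inside (… + 7), so sub: x = 3.

Answer: x ∈ {3}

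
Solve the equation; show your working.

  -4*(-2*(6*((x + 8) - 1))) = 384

Step 1. [-4*(-2*(6*((x + 8) - 1))) = 384] divide by the outer -4 ⇒ div: -2*(6*((x + 8) - 1)) = -96.
Step 2. [-2*(6*((x + 8) - 1)) = -96] leading coefficient -2: divide by -2. So div: 6*((x + 8) - 1) = 48.
Step 3. [6*((x + 8) - 1) = 48] 6·(inner) — divide through by 6 ⇒ div: (x + 8) - 1 = 8.
Step 4. [(x + 8) - 1 = 8] add 1: x sits inside (… - 1), so sub: x + 8 = 9.
Step 5. [x + 8 = 9] peel the +8: subtract 8 from each side ⇒ sub: x = 1.

Answer: x ∈ {1}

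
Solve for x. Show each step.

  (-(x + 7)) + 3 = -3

Step 1. [(-(x + 7)) + 3 = -3] +3 is outermost — subtract 3 both sides, so sub: -(x + 7) = -6.
Step 2. [-(x + 7) = -6] LHS negated; negate both sides ⇒ neg: x + 7 = 6.
Step 3. [x + 7 = 6] peel the +7: subtract 7 from each side ⇒ sub: x = -1.

Answer: x ∈ {-1}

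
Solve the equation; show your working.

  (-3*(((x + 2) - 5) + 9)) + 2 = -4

Step 1. [(-3*(((x + 2) - 5) + 9)) + 2 = -4] subtract 2: x sits inside (… + 2) ⇒ sub: -3*(((x + 2) - 5) + 9) = -6.
Step 2. [-3*(((x + 2) - 5) + 9) = -6] -3·(inner) — divide through by -3 ⇒ div: ((x + 2) - 5) + 9 = 2.
Step 3. [((x + 2) - 5) + 9 = 2] +9 is outermost — subtract 9 both sides, so sub: (x + 2) - 5 = -7.
Step 4. [(x + 2) - 5 = -7] 5 comes off first (add 5). So sub: x + 2 = -2.
Step 5. [x + 2 = -2] 2 comes off first (subtract 2), so sub: x = -4.

Answer: x ∈ {-4}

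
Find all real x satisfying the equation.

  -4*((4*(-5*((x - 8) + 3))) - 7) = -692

Step 1. [-4*((4*(-5*((x - 8) + 3))) - 7) = -692] -4 out front; divide by -4. So div: (4*(-5*((x - 8) + 3))) - 7 = 173.
Step 2. [(4*(-5*((x - 8) + 3))) - 7 = 173] add 7: x sits inside (… - 7), so sub: 4*(-5*((x - 8) + 3)) = 180.
Step 3. [4*(-5*((x - 8) + 3)) = 180] divide by the outer 4 ⇒ div: -5*((x - 8) + 3) = 45.
Step 4. [-5*((x - 8) + 3) = 45] LHS = -5·(…); ÷-5 both sides ⇒ div: (x - 8) + 3 = -9.
Step 5. [(x - 8) + 3 = -9] 3 comes off first (subtract 3). So sub: x - 8 = -12.
Step 6. [x - 8 = -12] -8 is outermost — add 8 both sides ⇒ sub: x = -4.

Answer: x ∈ {-4}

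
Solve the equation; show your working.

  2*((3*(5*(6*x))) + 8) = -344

Step 1. [2*((3*(5*(6*x))) + 8) = -344] 2·(inner) — divide through by 2 ⇒ div: (3*(5*(6*x))) + 8 = -172.
Step 2. [(3*(5*(6*x))) + 8 = -172] peel the +8: subtract 8 from each side, so sub: 3*(5*(6*x)) = -180.
Step 3. [3*(5*(6*x)) = -180] 3 out front; divide by 3, so div: 5*(6*x) = -60.
Step 4. [5*(6*x) = -60] divide by the outer 5, so div: 6*x = -12.
Step 5. [6*x = -12] 6·(inner) — divide through by 6. So div: x = -2.

Answer: x ∈ {-2}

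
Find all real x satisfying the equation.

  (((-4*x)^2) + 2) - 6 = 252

Step 1. [(((-4*x)^2) + 2) - 6 = 252] add 6: x sits inside (… - 6). So sub: ((-4*x)^2) + 2 = 258.
Step 2. [((-4*x)^2) + 2 = 258] +2 is outermost — subtract 2 both sides ⇒ sub: (-4*x)^2 = 256.
Step 3. [(-4*x)^2 = 256] √ both sides: 256 ≥ 0 gives two branches, so sqrt: -4*x = 16 or -16.
Step 4. [-4*x = 16 or -16] LHS = -4·(…); ÷-4 both sides. So div: x = -4 or 4.

Answer: x ∈ {-4, 4}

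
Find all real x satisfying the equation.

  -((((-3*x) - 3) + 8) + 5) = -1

Step 1. [-((((-3*x) - 3) + 8) + 5) = -1] leading − — multiply by −1 ⇒ neg: (((-3*x) - 3) + 8) + 5 = 1.
Step 2. [(((-3*x) - 3) + 8) + 5 = 1] +5 is outermost — subtract 5 both sides. So sub: ((-3*x) - 3) + 8 = -4.
Step 3. [((-3*x) - 3) + 8 = -4] the outer +8 inverts by subtracting 8. So sub: (-3*x) - 3 = -12.
Step 4. [(-3*x) - 3 = -12] common factor -3 (LHS and -12) — divide through ⇒ factor: x + 1 = 4.
Step 5. [x + 1 = 4] subtract 1: x sits inside (… + 1), so sub: x = 3.

Answer: x ∈ {3}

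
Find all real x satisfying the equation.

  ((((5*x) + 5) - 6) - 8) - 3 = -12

Step 1. [((((5*x) + 5) - 6) - 8) - 3 = -12] -3 is outermost — add 3 both sides. So sub: (((5*x) + 5) - 6) - 8 = -9.
Step 2. [(((5*x) + 5) - 6) - 8 = -9] the outer -8 inverts by adding 8 ⇒ sub: ((5*x) + 5) - 6 = -1.
Step 3. [((5*x) + 5) - 6 = -1] 6 comes off first (add 6). So sub: (5*x) + 5 = 5.
Step 4. [(5*x) + 5 = 5] +5 is outermost — subtract 5 both sides, so sub: 5*x = 0.
Step 5. [5*x = 0] 5·(inner) — divide through by 5. So div: x = 0.

Answer: x ∈ {0}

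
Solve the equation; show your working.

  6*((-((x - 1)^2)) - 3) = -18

Step 1. [6*((-((x - 1)^2)) - 3) = -18] leading coefficient 6: divide by 6 ⇒ div: (-((x - 1)^2)) - 3 = -3.
Step 2. [(-((x - 1)^2)) - 3 = -3] add 3: x sits inside (… - 3). So sub: -((x - 1)^2) = 0.
Step 3. [-((x - 1)^2) = 0] LHS negated; negate both sides, so neg: (x - 1)^2 = 0.
Step 4. [(x - 1)^2 = 0] LHS squared, RHS 0 ≥ 0: apply √ (±), so sqrt: x - 1 = 0.
Step 5. [x - 1 = 0] the outer -1 inverts by adding 1. So sub: x = 1.

Answer: x ∈ {1}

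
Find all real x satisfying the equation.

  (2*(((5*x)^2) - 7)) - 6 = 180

Step 1. [(2*(((5*x)^2) - 7)) - 6 = 180] 2 | LHS and 2 | 180: pull 2 out, so factor: (((5*x)^2) - 7) - 3 = 90.
Step 2. [(((5*x)^2) - 7) - 3 = 90] peel the -3: add 3 from each side ⇒ sub: ((5*x)^2) - 7 = 93.
Step 3. [((5*x)^2) - 7 = 93] add 7: x sits inside (… - 7), so sub: (5*x)^2 = 100.
Step 4. [(5*x)^2 = 100] 100 ≥ 0, LHS is (·)² — take ±√. So sqrt: 5*x = 10 or -10.
Step 5. [5*x = 10 or -10] LHS = 5·(…); ÷5 both sides ⇒ div: x = 2 or -2.

Answer: x ∈ {-2, 2}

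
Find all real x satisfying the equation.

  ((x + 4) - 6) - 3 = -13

Step 1. [((x + 4) - 6) - 3 = -13] -3 is outermost — add 3 both sides. So sub: (x + 4) - 6 = -10.
Step 2. [(x + 4) - 6 = -10] add 6: x sits inside (… - 6) ⇒ sub: x + 4 = -4.
Step 3. [x + 4 = -4] 4 comes off first (subtract 4). So sub: x = -8.

Answer: x ∈ {-8}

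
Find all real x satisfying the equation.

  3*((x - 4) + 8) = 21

Step 1. [3*((x - 4) + 8) = 21] 3 out front; divide by 3. So div: (x - 4) + 8 = 7.
Step 2. [(x - 4) + 8 = 7] peel the +8: subtract 8 from each side, so sub: x - 4 = -1.
Step 3. [x - 4 = -1] peel the -4: add 4 from each side, so sub: x = 3.

Answer: x ∈ {3}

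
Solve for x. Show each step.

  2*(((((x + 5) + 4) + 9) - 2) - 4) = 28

Step 1. [2*(((((x + 5) + 4) + 9) - 2) - 4) = 28] 2 out front; divide by 2 ⇒ div: ((((x + 5) + 4) + 9) - 2) - 4 = 14.
Step 2. [((((x + 5) + 4) + 9) - 2) - 4 = 14] peel the -4: add 4 from each side ⇒ sub: (((x + 5) + 4) + 9) - 2 = 18.
Step 3. [(((x + 5) + 4) + 9) - 2 = 18] add 2: x sits inside (… - 2). So sub: ((x + 5) + 4) + 9 = 20.
Step 4. [((x + 5) + 4) + 9 = 20] peel the +9: subtract 9 from each side ⇒ sub: (x + 5) + 4 = 11.
Step 5. [(x + 5) + 4 = 11] 4 comes off first (subtract 4). So sub: x + 5 = 7.
Step 6. [x + 5 = 7] subtract 5: x sits inside (… + 5) ⇒ sub: x = 2.

Answer: x ∈ {2}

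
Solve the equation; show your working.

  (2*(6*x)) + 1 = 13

Step 1. [(2*(6*x)) + 1 = 13] +1 is outermost — subtract 1 both sides ⇒ sub: 2*(6*x) = 12.
Step 2. [2*(6*x) = 12] 2·(inner) — divide through by 2. So div: 6*x = 6.
Step 3. [6*x = 6] leading coefficient 6: divide by 6 ⇒ div: x = 1.

Answer: x ∈ {1}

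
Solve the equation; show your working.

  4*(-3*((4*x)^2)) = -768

Step 1. [4*(-3*((4*x)^2)) = -768] 4 out front; divide by 4. So div: -3*((4*x)^2) = -192.
Step 2. [-3*((4*x)^2) = -192] divide by the outer -3 ⇒ div: (4*x)^2 = 64.
Step 3. [(4*x)^2 = 64] 64 ≥ 0, LHS is (·)² — take ±√, so sqrt: 4*x = 8 or -8.
Step 4. [4*x = 8 or -8] LHS = 4·(…); ÷4 both sides, so div: x = 2 or -2.

Answer: x ∈ {-2, 2}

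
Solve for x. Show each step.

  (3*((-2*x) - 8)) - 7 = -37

Step 1. [(3*((-2*x) - 8)) - 7 = -37] peel the -7: add 7 from each side, so sub: 3*((-2*x) - 8) = -30.
Step 2. [3*((-2*x) - 8) = -30] leading coefficient 3: divide by 3. So div: (-2*x) - 8 = -10.
Step 3. [(-2*x) - 8 = -10] common factor -2 (LHS and -10) — divide through ⇒ factor: x + 4 = 5.
Step 4. [x + 4 = 5] the outer +4 inverts by subtracting 4 ⇒ sub: x = 1.

Answer: x ∈ {1}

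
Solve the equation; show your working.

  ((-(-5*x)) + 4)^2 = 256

Step 1. [((-(-5*x)) + 4)^2 = 256] 256 ≥ 0, LHS is (·)² — take ±√. So sqrt: (-(-5*x)) + 4 = 16 or -16.
Step 2. [(-(-5*x)) + 4 = 16 or -16] 4 comes off first (subtract 4) ⇒ sub: -(-5*x) = 12 or -20.
Step 3. [-(-5*x) = 12 or -20] flip signs both sides. So neg: -5*x = -12 or 20.
Step 4. [-5*x = -12 or 20] -5·(inner) — divide through by -5, so div: x = 12/5 or -4.

Answer: x ∈ {-4, 12/5}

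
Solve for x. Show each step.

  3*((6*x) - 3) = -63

Step 1. [3*((6*x) - 3) = -63] divide by the outer 3. So div: (6*x) - 3 = -21.
Step 2. [(6*x) - 3 = -21] peel the -3: add 3 from each side, so sub: 6*x = -18.
Step 3. [6*x = -18] LHS = 6·(…); ÷6 both sides ⇒ div: x = -3.

Answer: x ∈ {-3}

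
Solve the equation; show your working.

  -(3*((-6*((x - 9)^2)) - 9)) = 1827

Step 1. [-(3*((-6*((x - 9)^2)) - 9)) = 1827] LHS negated; negate both sides ⇒ neg: 3*((-6*((x - 9)^2)) - 9) = -1827.
Step 2. [3*((-6*((x - 9)^2)) - 9) = -1827] 3 out front; divide by 3, so div: (-6*((x - 9)^2)) - 9 = -609.
Step 3. [(-6*((x - 9)^2)) - 9 = -609] 9 comes off first (add 9) ⇒ sub: -6*((x - 9)^2) = -600.
Step 4. [-6*((x - 9)^2) = -600] -6·(inner) — divide through by -6. So div: (x - 9)^2 = 100.
Step 5. [(x - 9)^2 = 100] LHS squared, RHS 100 ≥ 0: apply √ (±). So sqrt: x - 9 = 10 or -10.
Step 6. [x - 9 = 10 or -10] -9 is outermost — add 9 both sides ⇒ sub: x = 19 or -1.

Answer: x ∈ {-1, 19}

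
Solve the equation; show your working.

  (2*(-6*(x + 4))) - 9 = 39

Step 1. [(2*(-6*(x + 4))) - 9 = 39] peel the -9: add 9 from each side, so sub: 2*(-6*(x + 4)) = 48.
Step 2. [2*(-6*(x + 4)) = 48] 2·(inner) — divide through by 2. So div: -6*(x + 4) = 24.
Step 3. [-6*(x + 4) = 24] leading coefficient -6: divide by -6 ⇒ div: x + 4 = -4.
Step 4. [x + 4 = -4] 4 comes off first (subtract 4). So sub: x = -8.

Answer: x ∈ {-8}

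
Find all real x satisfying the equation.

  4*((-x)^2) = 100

Step 1. [4*((-x)^2) = 100] 4 out front; divide by 4. So div: (-x)^2 = 25.
Step 2. [(-x)^2 = 25] 25 ≥ 0, LHS is (·)² — take ±√, so sqrt: -x = 5 or -5.
Step 3. [-x = 5 or -5] leading − — multiply by −1. So neg: x = -5 or 5.

Answer: x ∈ {-5, 5}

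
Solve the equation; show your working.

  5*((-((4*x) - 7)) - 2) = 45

Step 1. [5*((-((4*x) - 7)) - 2) = 45] 5·(inner) — divide through by 5, so div: (-((4*x) - 7)) - 2 = 9.
Step 2. [(-((4*x) - 7)) - 2 = 9] 2 comes off first (add 2), so sub: -((4*x) - 7) = 11.
Step 3. [-((4*x) - 7) = 11] LHS negated; negate both sides, so neg: (4*x) - 7 = -11.
Step 4. [(4*x) - 7 = -11] -7 is outermost — add 7 both sides ⇒ sub: 4*x = -4.
Step 5. [4*x = -4] LHS = 4·(…); ÷4 both sides ⇒ div: x = -1.

Answer: x ∈ {-1}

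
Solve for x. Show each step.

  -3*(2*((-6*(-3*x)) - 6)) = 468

Step 1. [-3*(2*((-6*(-3*x)) - 6)) = 468] divide by the outer -3, so div: 2*((-6*(-3*x)) - 6) = -156.
Step 2. [2*((-6*(-3*x)) - 6) = -156] leading coefficient 2: divide by 2 ⇒ div: (-6*(-3*x)) - 6 = -78.
Step 3. [(-6*(-3*x)) - 6 = -78] -6 divides every term; factor it out. So factor: (-3*x) + 1 = 13.
Step 4. [(-3*x) + 1 = 13] +1 is outermost — subtract 1 both sides. So sub: -3*x = 12.
Step 5. [-3*x = 12] divide by the outer -3, so div: x = -4.

Answer: x ∈ {-4}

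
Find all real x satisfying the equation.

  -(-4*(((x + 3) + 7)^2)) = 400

Step 1. [-(-4*(((x + 3) + 7)^2)) = 400] leading − — multiply by −1, so neg: -4*(((x + 3) + 7)^2) = -400.
Step 2. [-4*(((x + 3) + 7)^2) = -400] leading coefficient -4: divide by -4. So div: ((x + 3) + 7)^2 = 100.
Step 3. [((x + 3) + 7)^2 = 100] √ both sides: 100 ≥ 0 gives two branches ⇒ sqrt: (x + 3) + 7 = 10 or -10.
Step 4. [(x + 3) + 7 = 10 or -10] +7 is outermost — subtract 7 both sides ⇒ sub: x + 3 = 3 or -17.
Step 5. [x + 3 = 3 or -17] +3 is outermost — subtract 3 both sides ⇒ sub: x = 0 or -20.

Answer: x ∈ {-20, 0}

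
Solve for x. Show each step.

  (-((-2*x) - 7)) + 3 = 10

Step 1. [(-((-2*x) - 7)) + 3 = 10] subtract 3: x sits inside (… + 3) ⇒ sub: -((-2*x) - 7) = 7.
Step 2. [-((-2*x) - 7) = 7] flip signs both sides ⇒ neg: (-2*x) - 7 = -7.
Step 3. [(-2*x) - 7 = -7] add 7: x sits inside (… - 7), so sub: -2*x = 0.
Step 4. [-2*x = 0] -2 out front; divide by -2 ⇒ div: x = 0.

Answer: x ∈ {0}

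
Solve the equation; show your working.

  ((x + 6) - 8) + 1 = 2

Step 1. [((x + 6) - 8) + 1 = 2] subtract 1: x sits inside (… + 1) ⇒ sub: (x + 6) - 8 = 1.
Step 2. [(x + 6) - 8 = 1] peel the -8: add 8 from each side, so sub: x + 6 = 9.
Step 3. [x + 6 = 9] the outer +6 inverts by subtracting 6, so sub: x = 3.

Answer: x ∈ {3}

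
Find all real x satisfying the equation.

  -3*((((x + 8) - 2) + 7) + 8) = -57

Step 1. [-3*((((x + 8) - 2) + 7) + 8) = -57] LHS = -3·(…); ÷-3 both sides ⇒ div: (((x + 8) - 2) + 7) + 8 = 19.
Step 2. [(((x + 8) - 2) + 7) + 8 = 19] subtract 8: x sits inside (… + 8) ⇒ sub: ((x + 8) - 2) + 7 = 11.
Step 3. [((x + 8) - 2) + 7 = 11] +7 is outermost — subtract 7 both sides ⇒ sub: (x + 8) - 2 = 4.
Step 4. [(x + 8) - 2 = 4] 2 comes off first (add 2), so sub: x + 8 = 6.
Step 5. [x + 8 = 6] peel the +8: subtract 8 from each side. So sub: x = -2.

Answer: x ∈ {-2}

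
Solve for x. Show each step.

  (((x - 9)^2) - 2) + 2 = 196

Step 1. [(((x - 9)^2) - 2) + 2 = 196] 2 comes off first (subtract 2) ⇒ sub: ((x - 9)^2) - 2 = 194.
Step 2. [((x - 9)^2) - 2 = 194] 2 comes off first (add 2). So sub: (x - 9)^2 = 196.
Step 3. [(x - 9)^2 = 196] LHS squared, RHS 196 ≥ 0: apply √ (±), so sqrt: x - 9 = 14 or -14.
Step 4. [x - 9 = 14 or -14] -9 is outermost — add 9 both sides ⇒ sub: x = 23 or -5.

Answer: x ∈ {-5, 23}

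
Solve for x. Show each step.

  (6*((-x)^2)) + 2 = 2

Step 1. [(6*((-x)^2)) + 2 = 2] peel the +2: subtract 2 from each side. So sub: 6*((-x)^2) = 0.
Step 2. [6*((-x)^2) = 0] divide by the outer 6. So div: (-x)^2 = 0.
Step 3. [(-x)^2 = 0] LHS squared, RHS 0 ≥ 0: apply √ (±) ⇒ sqrt: -x = 0.
Step 4. [-x = 0] leading − — multiply by −1 ⇒ neg: x = 0.

Answer: x ∈ {0}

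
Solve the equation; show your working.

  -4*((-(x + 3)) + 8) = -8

Step 1. [-4*((-(x + 3)) + 8) = -8] LHS = -4·(…); ÷-4 both sides ⇒ div: (-(x + 3)) + 8 = 2.
Step 2. [(-(x + 3)) + 8 = 2] the outer +8 inverts by subtracting 8, so sub: -(x + 3) = -6.
Step 3. [-(x + 3) = -6] flip signs both sides ⇒ neg: x + 3 = 6.
Step 4. [x + 3 = 6] +3 is outermost — subtract 3 both sides ⇒ sub: x = 3.

Answer: x ∈ {3}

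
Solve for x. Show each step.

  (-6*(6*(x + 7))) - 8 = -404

Step 1. [(-6*(6*(x + 7))) - 8 = -404] peel the -8: add 8 from each side. So sub: -6*(6*(x + 7)) = -396.
Step 2. [-6*(6*(x + 7)) = -396] -6·(inner) — divide through by -6 ⇒ div: 6*(x + 7) = 66.
Step 3. [6*(x + 7) = 66] 6 out front; divide by 6 ⇒ div: x + 7 = 11.
Step 4. [x + 7 = 11] the outer +7 inverts by subtracting 7. So sub: x = 4.

Answer: x ∈ {4}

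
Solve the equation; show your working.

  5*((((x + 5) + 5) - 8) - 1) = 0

Step 1. [5*((((x + 5) + 5) - 8) - 1) = 0] 5·(inner) — divide through by 5 ⇒ div: (((x + 5) + 5) - 8) - 1 = 0.
Step 2. [(((x + 5) + 5) - 8) - 1 = 0] 1 comes off first (add 1), so sub: ((x + 5) + 5) - 8 = 1.
Step 3. [((x + 5) + 5) - 8 = 1] add 8: x sits inside (… - 8) ⇒ sub: (x + 5) + 5 = 9.
Step 4. [(x + 5) + 5 = 9] the outer +5 inverts by subtracting 5 ⇒ sub: x + 5 = 4.
Step 5. [x + 5 = 4] the outer +5 inverts by subtracting 5 ⇒ sub: x = -1.

Answer: x ∈ {-1}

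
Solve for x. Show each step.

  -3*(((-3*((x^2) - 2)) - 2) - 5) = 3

Step 1. [-3*(((-3*((x^2) - 2)) - 2) - 5) = 3] -3·(inner) — divide through by -3, so div: ((-3*((x^2) - 2)) - 2) - 5 = -1.
Step 2. [((-3*((x^2) - 2)) - 2) - 5 = -1] -5 is outermost — add 5 both sides, so sub: (-3*((x^2) - 2)) - 2 = 4.
Step 3. [(-3*((x^2) - 2)) - 2 = 4] peel the -2: add 2 from each side. So sub: -3*((x^2) - 2) = 6.
Step 4. [-3*((x^2) - 2) = 6] divide by the outer -3. So div: (x^2) - 2 = -2.
Step 5. [(x^2) - 2 = -2] peel the -2: add 2 from each side. So sub: x^2 = 0.
Step 6. [x^2 = 0] LHS squared, RHS 0 ≥ 0: apply √ (±), so sqrt: x = 0.

Answer: x ∈ {0}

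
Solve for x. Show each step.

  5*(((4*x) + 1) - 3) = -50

Step 1. [5*(((4*x) + 1) - 3) = -50] leading coefficient 5: divide by 5. So div: ((4*x) + 1) - 3 = -10.
Step 2. [((4*x) + 1) - 3 = -10] -3 is outermost — add 3 both sides ⇒ sub: (4*x) + 1 = -7.
Step 3. [(4*x) + 1 = -7] peel the +1: subtract 1 from each side ⇒ sub: 4*x = -8.
Step 4. [4*x = -8] 4 out front; divide by 4, so div: x = -2.

Answer: x ∈ {-2}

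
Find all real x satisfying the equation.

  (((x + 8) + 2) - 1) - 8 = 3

Step 1. [(((x + 8) + 2) - 1) - 8 = 3] add 8: x sits inside (… - 8), so sub: ((x + 8) + 2) - 1 = 11.
Step 2. [((x + 8) + 2) - 1 = 11] the outer -1 inverts by adding 1 ⇒ sub: (x + 8) + 2 = 12.
Step 3. [(x + 8) + 2 = 12] peel the +2: subtract 2 from each side. So sub: x + 8 = 10.
Step 4. [x + 8 = 10] subtract 8: x sits inside (… + 8). So sub: x = 2.

Answer: x ∈ {2}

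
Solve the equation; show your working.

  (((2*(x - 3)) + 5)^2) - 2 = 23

Step 1. [(((2*(x - 3)) + 5)^2) - 2 = 23] -2 is outermost — add 2 both sides. So sub: ((2*(x - 3)) + 5)^2 = 25.
Step 2. [((2*(x - 3)) + 5)^2 = 25] LHS squared, RHS 25 ≥ 0: apply √ (±). So sqrt: (2*(x - 3)) + 5 = 5 or -5.
Step 3. [(2*(x - 3)) + 5 = 5 or -5] +5 is outermost — subtract 5 both sides, so sub: 2*(x - 3) = 0 or -10.
Step 4. [2*(x - 3) = 0 or -10] leading coefficient 2: divide by 2, so div: x - 3 = 0 or -5.
Step 5. [x - 3 = 0 or -5] peel the -3: add 3 from each side. So sub: x = 3 or -2.

Answer: x ∈ {-2, 3}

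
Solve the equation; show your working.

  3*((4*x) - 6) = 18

Step 1. [3*((4*x) - 6) = 18] 3·(inner) — divide through by 3. So div: (4*x) - 6 = 6.
Step 2. [(4*x) - 6 = 6] the outer -6 inverts by adding 6 ⇒ sub: 4*x = 12.
Step 3. [4*x = 12] 4 out front; divide by 4, so div: x = 3.

Answer: x ∈ {3}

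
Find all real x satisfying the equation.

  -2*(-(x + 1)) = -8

Step 1. [-2*(-(x + 1)) = -8] leading coefficient -2: divide by -2. So div: -(x + 1) = 4.
Step 2. [-(x + 1) = 4] LHS negated; negate both sides ⇒ neg: x + 1 = -4.
Step 3. [x + 1 = -4] peel the +1: subtract 1 from each side ⇒ sub: x = -5.

Answer: x ∈ {-5}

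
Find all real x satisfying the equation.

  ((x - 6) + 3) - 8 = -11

Step 1. [((x - 6) + 3) - 8 = -11] add 8: x sits inside (… - 8). So sub: (x - 6) + 3 = -3.
Step 2. [(x - 6) + 3 = -3] +3 is outermost — subtract 3 both sides, so sub: x - 6 = -6.
Step 3. [x - 6 = -6] peel the -6: add 6 from each side ⇒ sub: x = 0.

Answer: x ∈ {0}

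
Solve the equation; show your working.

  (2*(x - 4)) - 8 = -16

Step 1. [(2*(x - 4)) - 8 = -16] 8 comes off first (add 8) ⇒ sub: 2*(x - 4) = -8.
Step 2. [2*(x - 4) = -8] 2·(inner) — divide through by 2, so div: x - 4 = -4.
Step 3. [x - 4 = -4] -4 is outermost — add 4 both sides. So sub: x = 0.

Answer: x ∈ {0}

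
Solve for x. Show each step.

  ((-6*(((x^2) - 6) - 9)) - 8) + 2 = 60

Step 1. [((-6*(((x^2) - 6) - 9)) - 8) + 2 = 60] the outer +2 inverts by subtracting 2. So sub: (-6*(((x^2) - 6) - 9)) - 8 = 58.
Step 2. [(-6*(((x^2) - 6) - 9)) - 8 = 58] peel the -8: add 8 from each side, so sub: -6*(((x^2) - 6) - 9) = 66.
Step 3. [-6*(((x^2) - 6) - 9) = 66] -6·(inner) — divide through by -6, so div: ((x^2) - 6) - 9 = -11.
Step 4. [((x^2) - 6) - 9 = -11] 9 comes off first (add 9). So sub: (x^2) - 6 = -2.
Step 5. [(x^2) - 6 = -2] add 6: x sits inside (… - 6), so sub: x^2 = 4.
Step 6. [x^2 = 4] √ both sides: 4 ≥ 0 gives two branches, so sqrt: x = 2 or -2.

Answer: x ∈ {-2, 2}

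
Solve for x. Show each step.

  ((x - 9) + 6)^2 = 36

Step 1. [((x - 9) + 6)^2 = 36] √ both sides: 36 ≥ 0 gives two branches ⇒ sqrt: (x - 9) + 6 = 6 or -6.
Step 2. [(x - 9) + 6 = 6 or -6] 6 comes off first (subtract 6). So sub: x - 9 = 0 or -12.
Step 3. [x - 9 = 0 or -12] peel the -9: add 9 from each side, so sub: x = 9 or -3.

Answer: x ∈ {-3, 9}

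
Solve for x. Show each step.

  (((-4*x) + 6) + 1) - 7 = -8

Step 1. [(((-4*x) + 6) + 1) - 7 = -8] peel the -7: add 7 from each side. So sub: ((-4*x) + 6) + 1 = -1.
Step 2. [((-4*x) + 6) + 1 = -1] +1 is outermost — subtract 1 both sides. So sub: (-4*x) + 6 = -2.
Step 3. [(-4*x) + 6 = -2] 6 comes off first (subtract 6) ⇒ sub: -4*x = -8.
Step 4. [-4*x = -8] leading coefficient -4: divide by -4 ⇒ div: x = 2.

Answer: x ∈ {2}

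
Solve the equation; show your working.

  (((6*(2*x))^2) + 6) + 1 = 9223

Step 1. [(((6*(2*x))^2) + 6) + 1 = 9223] subtract 1: x sits inside (… + 1). So sub: ((6*(2*x))^2) + 6 = 9222.
Step 2. [((6*(2*x))^2) + 6 = 9222] +6 is outermost — subtract 6 both sides ⇒ sub: (6*(2*x))^2 = 9216.
Step 3. [(6*(2*x))^2 = 9216] 9216 ≥ 0, LHS is (·)² — take ±√ ⇒ sqrt: 6*(2*x) = 96 or -96.
Step 4. [6*(2*x) = 96 or -96] divide by the outer 6. So div: 2*x = 16 or -16.
Step 5. [2*x = 16 or -16] 2·(inner) — divide through by 2, so div: x = 8 or -8.

Answer: x ∈ {-8, 8}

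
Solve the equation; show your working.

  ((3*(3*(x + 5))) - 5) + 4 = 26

Step 1. [((3*(3*(x + 5))) - 5) + 4 = 26] the outer +4 inverts by subtracting 4. So sub: (3*(3*(x + 5))) - 5 = 22.
Step 2. [(3*(3*(x + 5))) - 5 = 22] add 5: x sits inside (… - 5), so sub: 3*(3*(x + 5)) = 27.
Step 3. [3*(3*(x + 5)) = 27] leading coefficient 3: divide by 3. So div: 3*(x + 5) = 9.
Step 4. [3*(x + 5) = 9] 3·(inner) — divide through by 3. So div: x + 5 = 3.
Step 5. [x + 5 = 3] subtract 5: x sits inside (… + 5). So sub: x = -2.

Answer: x ∈ {-2}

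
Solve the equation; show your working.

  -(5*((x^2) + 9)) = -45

Step 1. [-(5*((x^2) + 9)) = -45] leading − — multiply by −1. So neg: 5*((x^2) + 9) = 45.
Step 2. [5*((x^2) + 9) = 45] divide by the outer 5 ⇒ div: (x^2) + 9 = 9.
Step 3. [(x^2) + 9 = 9] 9 comes off first (subtract 9) ⇒ sub: x^2 = 0.
Step 4. [x^2 = 0] LHS squared, RHS 0 ≥ 0: apply √ (±), so sqrt: x = 0.

Answer: x ∈ {0}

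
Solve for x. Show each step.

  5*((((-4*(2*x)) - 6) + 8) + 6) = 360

Step 1. [5*((((-4*(2*x)) - 6) + 8) + 6) = 360] leading coefficient 5: divide by 5. So div: (((-4*(2*x)) - 6) + 8) + 6 = 72.
Step 2. [(((-4*(2*x)) - 6) + 8) + 6 = 72] the outer +6 inverts by subtracting 6. So sub: ((-4*(2*x)) - 6) + 8 = 66.
Step 3. [((-4*(2*x)) - 6) + 8 = 66] subtract 8: x sits inside (… + 8) ⇒ sub: (-4*(2*x)) - 6 = 58.
Step 4. [(-4*(2*x)) - 6 = 58] -6 is outermost — add 6 both sides ⇒ sub: -4*(2*x) = 64.
Step 5. [-4*(2*x) = 64] -4 out front; divide by -4, so div: 2*x = -16.
Step 6. [2*x = -16] LHS = 2·(…); ÷2 both sides. So div: x = -8.

Answer: x ∈ {-8}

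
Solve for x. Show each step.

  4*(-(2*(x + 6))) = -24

Step 1. [4*(-(2*(x + 6))) = -24] 4·(inner) — divide through by 4 ⇒ div: -(2*(x + 6)) = -6.
Step 2. [-(2*(x + 6)) = -6] LHS negated; negate both sides, so neg: 2*(x + 6) = 6.
Step 3. [2*(x + 6) = 6] divide by the outer 2. So div: x + 6 = 3.
Step 4. [x + 6 = 3] 6 comes off first (subtract 6) ⇒ sub: x = -3.

Answer: x ∈ {-3}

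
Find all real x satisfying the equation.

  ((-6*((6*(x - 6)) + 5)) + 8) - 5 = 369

Step 1. [((-6*((6*(x - 6)) + 5)) + 8) - 5 = 369] the outer -5 inverts by adding 5. So sub: (-6*((6*(x - 6)) + 5)) + 8 = 374.
Step 2. [(-6*((6*(x - 6)) + 5)) + 8 = 374] +8 is outermost — subtract 8 both sides. So sub: -6*((6*(x - 6)) + 5) = 366.
Step 3. [-6*((6*(x - 6)) + 5) = 366] divide by the outer -6, so div: (6*(x - 6)) + 5 = -61.
Step 4. [(6*(x - 6)) + 5 = -61] +5 is outermost — subtract 5 both sides, so sub: 6*(x - 6) = -66.
Step 5. [6*(x - 6) = -66] leading coefficient 6: divide by 6, so div: x - 6 = -11.
Step 6. [x - 6 = -11] add 6: x sits inside (… - 6) ⇒ sub: x = -5.

Answer: x ∈ {-5}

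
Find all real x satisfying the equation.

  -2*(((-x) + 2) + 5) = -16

Step 1. [-2*(((-x) + 2) + 5) = -16] leading coefficient -2: divide by -2 ⇒ div: ((-x) + 2) + 5 = 8.
Step 2. [((-x) + 2) + 5 = 8] subtract 5: x sits inside (… + 5). So sub: (-x) + 2 = 3.
Step 3. [(-x) + 2 = 3] 2 comes off first (subtract 2). So sub: -x = 1.
Step 4. [-x = 1] flip signs both sides ⇒ neg: x = -1.

Answer: x ∈ {-1}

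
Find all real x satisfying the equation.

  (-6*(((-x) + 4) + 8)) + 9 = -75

Step 1. [(-6*(((-x) + 4) + 8)) + 9 = -75] subtract 9: x sits inside (… + 9), so sub: -6*(((-x) + 4) + 8) = -84.
Step 2. [-6*(((-x) + 4) + 8) = -84] divide by the outer -6, so div: ((-x) + 4) + 8 = 14.
Step 3. [((-x) + 4) + 8 = 14] +8 is outermost — subtract 8 both sides, so sub: (-x) + 4 = 6.
Step 4. [(-x) + 4 = 6] the outer +4 inverts by subtracting 4, so sub: -x = 2.
Step 5. [-x = 2] LHS negated; negate both sides ⇒ neg: x = -2.

Answer: x ∈ {-2}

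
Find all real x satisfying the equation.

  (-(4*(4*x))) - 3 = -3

Step 1. [(-(4*(4*x))) - 3 = -3] add 3: x sits inside (… - 3). So sub: -(4*(4*x)) = 0.
Step 2. [-(4*(4*x)) = 0] flip signs both sides ⇒ neg: 4*(4*x) = 0.
Step 3. [4*(4*x) = 0] leading coefficient 4: divide by 4 ⇒ div: 4*x = 0.
Step 4. [4*x = 0] 4 out front; divide by 4. So div: x = 0.

Answer: x ∈ {0}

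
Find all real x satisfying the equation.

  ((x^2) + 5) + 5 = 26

Step 1. [((x^2) + 5) + 5 = 26] +5 is outermost — subtract 5 both sides. So sub: (x^2) + 5 = 21.
Step 2. [(x^2) + 5 = 21] the outer +5 inverts by subtracting 5, so sub: x^2 = 16.
Step 3. [x^2 = 16] √ both sides: 16 ≥ 0 gives two branches, so sqrt: x = 4 or -4.

Answer: x ∈ {-4, 4}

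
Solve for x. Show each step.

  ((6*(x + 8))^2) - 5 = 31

Step 1. [((6*(x + 8))^2) - 5 = 31] 5 comes off first (add 5) ⇒ sub: (6*(x + 8))^2 = 36.
Step 2. [(6*(x + 8))^2 = 36] 36 ≥ 0, LHS is (·)² — take ±√. So sqrt: 6*(x + 8) = 6 or -6.
Step 3. [6*(x + 8) = 6 or -6] 6·(inner) — divide through by 6, so div: x + 8 = 1 or -1.
Step 4. [x + 8 = 1 or -1] peel the +8: subtract 8 from each side. So sub: x = -7 or -9.

Answer: x ∈ {-9, -7}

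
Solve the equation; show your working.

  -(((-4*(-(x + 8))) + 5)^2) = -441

Step 1. [-(((-4*(-(x + 8))) + 5)^2) = -441] leading − — multiply by −1, so neg: ((-4*(-(x + 8))) + 5)^2 = 441.
Step 2. [((-4*(-(x + 8))) + 5)^2 = 441] 441 ≥ 0, LHS is (·)² — take ±√. So sqrt: (-4*(-(x + 8))) + 5 = 21 or -21.
Step 3. [(-4*(-(x + 8))) + 5 = 21 or -21] 5 comes off first (subtract 5) ⇒ sub: -4*(-(x + 8)) = 16 or -26.
Step 4. [-4*(-(x + 8)) = 16 or -26] -4·(inner) — divide through by -4 ⇒ div: -(x + 8) = -4 or 13/2.
Step 5. [-(x + 8) = -4 or 13/2] flip signs both sides, so neg: x + 8 = 4 or -13/2.
Step 6. [x + 8 = 4 or -13/2] peel the +8: subtract 8 from each side, so sub: x = -4 or -29/2.

Answer: x ∈ {-29/2, -4}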